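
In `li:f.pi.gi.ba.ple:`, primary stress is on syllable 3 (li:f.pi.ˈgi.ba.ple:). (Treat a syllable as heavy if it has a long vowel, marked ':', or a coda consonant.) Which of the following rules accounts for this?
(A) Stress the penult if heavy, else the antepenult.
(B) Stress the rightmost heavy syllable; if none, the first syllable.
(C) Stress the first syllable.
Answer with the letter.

A

Rule A → syllable 3 ✓.
Rule B → syllable 5 (observed: 3).
Rule C → syllable 1 (observed: 3).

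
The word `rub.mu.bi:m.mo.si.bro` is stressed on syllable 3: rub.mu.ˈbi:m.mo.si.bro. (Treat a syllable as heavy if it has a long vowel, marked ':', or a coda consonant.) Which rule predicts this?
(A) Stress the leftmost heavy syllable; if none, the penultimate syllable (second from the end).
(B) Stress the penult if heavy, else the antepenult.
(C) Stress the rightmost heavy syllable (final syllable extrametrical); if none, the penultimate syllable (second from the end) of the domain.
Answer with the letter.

C

Rule A → syllable 1 (observed: 3).
Rule B → syllable 4 (observed: 3).
Rule C → syllable 3 ✓.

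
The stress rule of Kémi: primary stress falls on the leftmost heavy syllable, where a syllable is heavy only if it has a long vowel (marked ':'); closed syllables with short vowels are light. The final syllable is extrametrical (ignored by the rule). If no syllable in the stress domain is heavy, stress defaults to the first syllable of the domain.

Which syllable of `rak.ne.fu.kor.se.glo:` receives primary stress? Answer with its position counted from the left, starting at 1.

The final syllable (6, glo:) is extrametrical; the stress domain is syllables 1–5.
Weights: 1 rak L, 2 ne L, 3 fu L, 4 kor L, 5 se L.
No heavy syllable in the domain; default to the first syllable of the domain = syllable 1.
Primary stress: syllable 1 → ˈrak.ne.fu.kor.se.glo:.

1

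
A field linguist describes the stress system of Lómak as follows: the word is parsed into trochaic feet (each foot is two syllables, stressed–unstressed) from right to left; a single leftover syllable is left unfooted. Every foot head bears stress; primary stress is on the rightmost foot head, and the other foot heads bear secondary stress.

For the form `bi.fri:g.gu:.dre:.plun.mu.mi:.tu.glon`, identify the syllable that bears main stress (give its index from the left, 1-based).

8

Parse right to left into trochaic (ˈσσ) feet: bi (ˈfri:g.gu:) (ˈdre:.plun) (ˈmu.mi:) (ˈtu.glon). Syllable 1 is left unfooted.
Foot heads (stressed positions): 2, 4, 6, 8.
End Rule Rightmost: primary stress on the rightmost head = syllable 8.
Primary stress: syllable 8 → bi.fri:g.gu:.dre:.plun.mu.mi:.ˈtu.glon.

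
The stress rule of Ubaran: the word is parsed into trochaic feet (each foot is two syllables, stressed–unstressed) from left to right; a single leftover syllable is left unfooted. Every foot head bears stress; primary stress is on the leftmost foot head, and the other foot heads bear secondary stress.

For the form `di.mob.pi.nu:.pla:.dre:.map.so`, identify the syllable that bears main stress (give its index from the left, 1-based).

Parse left to right into trochaic (ˈσσ) feet: (ˈdi.mob) (ˈpi.nu:) (ˈpla:.dre:) (ˈmap.so).
Foot heads (stressed positions): 1, 3, 5, 7.
End Rule Leftmost: primary stress on the leftmost head = syllable 1.
Primary stress: syllable 1 → ˈdi.mob.pi.nu:.pla:.dre:.map.so.

1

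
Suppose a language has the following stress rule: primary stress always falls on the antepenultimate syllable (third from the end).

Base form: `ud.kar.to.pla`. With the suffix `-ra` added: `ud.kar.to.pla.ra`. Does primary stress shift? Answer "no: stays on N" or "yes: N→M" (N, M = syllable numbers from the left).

Base `ud.kar.to.pla` (4 syllables):
  The word has 4 syllables; the antepenultimate syllable (third from the end) is syllable 2 (kar).
  → primary stress on syllable 2.
Suffixed `ud.kar.to.pla.ra` (5 syllables):
  The word has 5 syllables; the antepenultimate syllable (third from the end) is syllable 3 (to).
  → primary stress on syllable 3.

yes: 2→3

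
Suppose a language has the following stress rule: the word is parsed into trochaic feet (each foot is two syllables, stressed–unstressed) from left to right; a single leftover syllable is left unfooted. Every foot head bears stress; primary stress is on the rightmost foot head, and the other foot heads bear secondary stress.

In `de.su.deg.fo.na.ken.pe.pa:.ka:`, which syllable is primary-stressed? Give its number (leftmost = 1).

Parse left to right into trochaic (ˈσσ) feet: (ˈde.su) (ˈdeg.fo) (ˈna.ken) (ˈpe.pa:) ka:. Syllable 9 is left unfooted.
Foot heads (stressed positions): 1, 3, 5, 7.
End Rule Rightmost: primary stress on the rightmost head = syllable 7.
Primary stress: syllable 7 → de.su.deg.fo.na.ken.ˈpe.pa:.ka:.

7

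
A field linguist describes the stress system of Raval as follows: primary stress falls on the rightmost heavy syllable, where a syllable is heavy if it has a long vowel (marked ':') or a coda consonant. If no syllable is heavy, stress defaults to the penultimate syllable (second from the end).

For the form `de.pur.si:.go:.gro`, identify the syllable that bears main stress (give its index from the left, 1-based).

4

Weights: 1 de L, 2 pur H, 3 si: H, 4 go: H, 5 gro L.
Heavy syllables in the domain: 2, 3, 4. The rightmost is syllable 4 (go:).
Primary stress: syllable 4 → de.pur.si:.ˈgo:.gro.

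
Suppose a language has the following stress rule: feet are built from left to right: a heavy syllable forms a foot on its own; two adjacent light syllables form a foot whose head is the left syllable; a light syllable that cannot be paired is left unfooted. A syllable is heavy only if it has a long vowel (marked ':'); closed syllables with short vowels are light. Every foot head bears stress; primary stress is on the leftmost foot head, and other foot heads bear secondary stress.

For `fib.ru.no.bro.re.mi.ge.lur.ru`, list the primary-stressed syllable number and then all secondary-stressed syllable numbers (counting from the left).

primary 1, secondary 3, 5, 7

Weights: 1 fib L, 2 ru L, 3 no L, 4 bro L, 5 re L, 6 mi L, 7 ge L, 8 lur L, 9 ru L.
Parse left to right (heavy = foot alone; LL = one foot; stranded L unfooted): (ˈfib.ru) (ˈno.bro) (ˈre.mi) (ˈge.lur) ru.
Foot heads: 1, 3, 5, 7.
Primary stress on the leftmost head = syllable 1.
Secondary stress on 3, 5, 7: ˈfib.ru.ˌno.bro.ˌre.mi.ˌge.lur.ru.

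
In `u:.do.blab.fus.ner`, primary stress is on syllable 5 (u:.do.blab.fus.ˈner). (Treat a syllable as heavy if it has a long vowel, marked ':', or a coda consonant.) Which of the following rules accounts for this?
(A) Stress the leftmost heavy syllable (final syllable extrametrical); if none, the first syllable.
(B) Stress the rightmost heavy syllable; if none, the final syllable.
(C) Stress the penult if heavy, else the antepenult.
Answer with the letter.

Rule A → syllable 1 (observed: 5).
Rule B → syllable 5 ✓.
Rule C → syllable 4 (observed: 5).

B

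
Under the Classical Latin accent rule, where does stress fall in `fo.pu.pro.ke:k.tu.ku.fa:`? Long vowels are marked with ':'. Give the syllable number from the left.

Classical Latin: stress the penult if heavy (long vowel or closed), else the antepenult.
Weights: 5 tu L, 6 ku L, 7 fa: H.
The penult (syllable 6, ku) is light, so stress falls on the antepenult (syllable 5, tu).
Stress on syllable 5: fo.pu.pro.ke:k.ˈtu.ku.fa:.

5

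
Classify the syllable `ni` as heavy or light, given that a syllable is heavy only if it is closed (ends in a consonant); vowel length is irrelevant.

light

`ni`: short vowel, open (no coda). Open (no coda) → light.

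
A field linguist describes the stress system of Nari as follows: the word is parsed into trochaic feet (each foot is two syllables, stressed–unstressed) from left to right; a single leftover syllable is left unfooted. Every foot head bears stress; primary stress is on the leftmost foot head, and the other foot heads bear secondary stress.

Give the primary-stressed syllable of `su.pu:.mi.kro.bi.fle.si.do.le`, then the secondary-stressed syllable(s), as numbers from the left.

Parse left to right into trochaic (ˈσσ) feet: (ˈsu.pu:) (ˈmi.kro) (ˈbi.fle) (ˈsi.do) le. Syllable 9 is left unfooted.
Foot heads (stressed positions): 1, 3, 5, 7.
End Rule Leftmost: primary stress on the leftmost head = syllable 1.
Secondary stress on 3, 5, 7: ˈsu.pu:.ˌmi.kro.ˌbi.fle.ˌsi.do.le.

primary 1, secondary 3, 5, 7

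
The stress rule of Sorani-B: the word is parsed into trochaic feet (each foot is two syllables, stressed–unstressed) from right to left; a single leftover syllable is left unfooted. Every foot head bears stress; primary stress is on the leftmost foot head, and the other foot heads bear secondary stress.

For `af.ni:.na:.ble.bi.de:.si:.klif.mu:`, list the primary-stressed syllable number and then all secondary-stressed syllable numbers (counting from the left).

Parse right to left into trochaic (ˈσσ) feet: af (ˈni:.na:) (ˈble.bi) (ˈde:.si:) (ˈklif.mu:). Syllable 1 is left unfooted.
Foot heads (stressed positions): 2, 4, 6, 8.
End Rule Leftmost: primary stress on the leftmost head = syllable 2.
Secondary stress on 4, 6, 8: af.ˈni:.na:.ˌble.bi.ˌde:.si:.ˌklif.mu:.

primary 2, secondary 4, 6, 8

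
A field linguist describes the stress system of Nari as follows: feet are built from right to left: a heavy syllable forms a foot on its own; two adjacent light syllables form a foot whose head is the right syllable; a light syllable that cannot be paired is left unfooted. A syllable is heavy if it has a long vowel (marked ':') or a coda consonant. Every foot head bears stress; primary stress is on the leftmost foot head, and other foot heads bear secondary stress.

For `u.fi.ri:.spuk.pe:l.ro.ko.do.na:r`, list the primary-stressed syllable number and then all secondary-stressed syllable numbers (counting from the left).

primary 2, secondary 3, 4, 5, 8, 9

Weights: 1 u L, 2 fi L, 3 ri: H, 4 spuk H, 5 pe:l H, 6 ro L, 7 ko L, 8 do L, 9 na:r H.
Parse right to left (heavy = foot alone; LL = one foot; stranded L unfooted): (u.ˈfi) (ˈri:) (ˈspuk) (ˈpe:l) ro (ko.ˈdo) (ˈna:r).
Foot heads: 2, 3, 4, 5, 8, 9.
Primary stress on the leftmost head = syllable 2.
Secondary stress on 3, 4, 5, 8, 9: u.ˈfi.ˌri:.ˌspuk.ˌpe:l.ro.ko.ˌdo.ˌna:r.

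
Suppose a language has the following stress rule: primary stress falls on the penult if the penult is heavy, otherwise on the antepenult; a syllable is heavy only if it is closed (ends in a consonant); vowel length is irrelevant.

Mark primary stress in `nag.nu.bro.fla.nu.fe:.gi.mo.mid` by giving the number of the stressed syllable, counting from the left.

7

Weights: 7 gi L, 8 mo L, 9 mid H.
The penult (syllable 8, mo) is light, so stress falls on the antepenult (syllable 7, gi).
Primary stress: syllable 7 → nag.nu.bro.fla.nu.fe:.ˈgi.mo.mid.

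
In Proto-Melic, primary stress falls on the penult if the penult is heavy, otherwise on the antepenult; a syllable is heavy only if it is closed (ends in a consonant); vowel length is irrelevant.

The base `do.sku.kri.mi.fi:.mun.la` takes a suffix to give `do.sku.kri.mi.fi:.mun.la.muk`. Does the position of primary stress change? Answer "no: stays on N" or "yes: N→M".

no: stays on 6

Base `do.sku.kri.mi.fi:.mun.la` (7 syllables):
  Weights: 5 fi: L, 6 mun H, 7 la L.
  The penult (syllable 6, mun) is heavy, so it takes stress.
  → primary stress on syllable 6.
Suffixed `do.sku.kri.mi.fi:.mun.la.muk` (8 syllables):
  Weights: 6 mun H, 7 la L, 8 muk H.
  The penult (syllable 7, la) is light, so stress falls on the antepenult (syllable 6, mun).
  → primary stress on syllable 6.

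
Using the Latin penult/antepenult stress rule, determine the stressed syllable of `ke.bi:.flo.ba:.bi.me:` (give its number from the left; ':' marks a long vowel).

4

Classical Latin: stress the penult if heavy (long vowel or closed), else the antepenult.
Weights: 4 ba: H, 5 bi L, 6 me: H.
The penult (syllable 5, bi) is light, so stress falls on the antepenult (syllable 4, ba:).
Stress on syllable 4: ke.bi:.flo.ˈba:.bi.me:.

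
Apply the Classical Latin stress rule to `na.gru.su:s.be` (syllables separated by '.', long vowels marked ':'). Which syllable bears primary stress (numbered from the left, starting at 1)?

Classical Latin: stress the penult if heavy (long vowel or closed), else the antepenult.
Weights: 2 gru L, 3 su:s H, 4 be L.
The penult (syllable 3, su:s) is heavy, so it takes stress.
Stress on syllable 3: na.gru.ˈsu:s.be.

3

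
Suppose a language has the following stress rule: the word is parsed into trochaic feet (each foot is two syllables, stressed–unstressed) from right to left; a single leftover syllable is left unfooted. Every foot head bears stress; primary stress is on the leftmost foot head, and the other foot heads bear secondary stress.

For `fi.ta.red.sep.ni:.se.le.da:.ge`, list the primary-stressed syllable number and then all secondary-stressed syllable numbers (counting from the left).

Parse right to left into trochaic (ˈσσ) feet: fi (ˈta.red) (ˈsep.ni:) (ˈse.le) (ˈda:.ge). Syllable 1 is left unfooted.
Foot heads (stressed positions): 2, 4, 6, 8.
End Rule Leftmost: primary stress on the leftmost head = syllable 2.
Secondary stress on 4, 6, 8: fi.ˈta.red.ˌsep.ni:.ˌse.le.ˌda:.ge.

primary 2, secondary 4, 6, 8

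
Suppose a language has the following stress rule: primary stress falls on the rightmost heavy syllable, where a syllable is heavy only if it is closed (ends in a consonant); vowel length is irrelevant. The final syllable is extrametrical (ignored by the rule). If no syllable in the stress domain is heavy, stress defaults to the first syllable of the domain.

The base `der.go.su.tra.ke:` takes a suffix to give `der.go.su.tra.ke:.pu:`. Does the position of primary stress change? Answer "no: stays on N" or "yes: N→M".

no: stays on 1

Base `der.go.su.tra.ke:` (5 syllables):
  The final syllable (5, ke:) is extrametrical; the stress domain is syllables 1–4.
  Weights: 1 der H, 2 go L, 3 su L, 4 tra L.
  Heavy syllables in the domain: 1. The rightmost is syllable 1 (der).
  → primary stress on syllable 1.
Suffixed `der.go.su.tra.ke:.pu:` (6 syllables):
  The final syllable (6, pu:) is extrametrical; the stress domain is syllables 1–5.
  Weights: 1 der H, 2 go L, 3 su L, 4 tra L, 5 ke: L.
  Heavy syllables in the domain: 1. The rightmost is syllable 1 (der).
  → primary stress on syllable 1.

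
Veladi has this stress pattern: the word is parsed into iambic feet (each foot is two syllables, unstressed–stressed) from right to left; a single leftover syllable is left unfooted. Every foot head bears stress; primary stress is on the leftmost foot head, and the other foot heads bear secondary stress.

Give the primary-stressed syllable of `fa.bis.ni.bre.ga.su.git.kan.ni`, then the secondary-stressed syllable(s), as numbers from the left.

primary 3, secondary 5, 7, 9

Parse right to left into iambic (σˈσ) feet: fa (bis.ˈni) (bre.ˈga) (su.ˈgit) (kan.ˈni). Syllable 1 is left unfooted.
Foot heads (stressed positions): 3, 5, 7, 9.
End Rule Leftmost: primary stress on the leftmost head = syllable 3.
Secondary stress on 5, 7, 9: fa.bis.ˈni.bre.ˌga.su.ˌgit.kan.ˌni.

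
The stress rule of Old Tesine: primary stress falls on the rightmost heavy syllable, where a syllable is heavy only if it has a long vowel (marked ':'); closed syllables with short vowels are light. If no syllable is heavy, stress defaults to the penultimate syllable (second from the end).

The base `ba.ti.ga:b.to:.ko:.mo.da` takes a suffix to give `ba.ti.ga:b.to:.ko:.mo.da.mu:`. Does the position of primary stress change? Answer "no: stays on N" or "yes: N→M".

yes: 5→8

Base `ba.ti.ga:b.to:.ko:.mo.da` (7 syllables):
  Weights: 1 ba L, 2 ti L, 3 ga:b H, 4 to: H, 5 ko: H, 6 mo L, 7 da L.
  Heavy syllables in the domain: 3, 4, 5. The rightmost is syllable 5 (ko:).
  → primary stress on syllable 5.
Suffixed `ba.ti.ga:b.to:.ko:.mo.da.mu:` (8 syllables):
  Weights: 1 ba L, 2 ti L, 3 ga:b H, 4 to: H, 5 ko: H, 6 mo L, 7 da L, 8 mu: H.
  Heavy syllables in the domain: 3, 4, 5, 8. The rightmost is syllable 8 (mu:).
  → primary stress on syllable 8.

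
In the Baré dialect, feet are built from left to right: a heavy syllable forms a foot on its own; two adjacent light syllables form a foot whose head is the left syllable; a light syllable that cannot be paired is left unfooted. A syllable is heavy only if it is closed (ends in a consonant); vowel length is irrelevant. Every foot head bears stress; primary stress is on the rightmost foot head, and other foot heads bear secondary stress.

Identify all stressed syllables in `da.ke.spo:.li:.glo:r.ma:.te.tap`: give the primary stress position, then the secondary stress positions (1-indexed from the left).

Weights: 1 da L, 2 ke L, 3 spo: L, 4 li: L, 5 glo:r H, 6 ma: L, 7 te L, 8 tap H.
Parse left to right (heavy = foot alone; LL = one foot; stranded L unfooted): (ˈda.ke) (ˈspo:.li:) (ˈglo:r) (ˈma:.te) (ˈtap).
Foot heads: 1, 3, 5, 6, 8.
Primary stress on the rightmost head = syllable 8.
Secondary stress on 1, 3, 5, 6: ˌda.ke.ˌspo:.li:.ˌglo:r.ˌma:.te.ˈtap.

primary 8, secondary 1, 3, 5, 6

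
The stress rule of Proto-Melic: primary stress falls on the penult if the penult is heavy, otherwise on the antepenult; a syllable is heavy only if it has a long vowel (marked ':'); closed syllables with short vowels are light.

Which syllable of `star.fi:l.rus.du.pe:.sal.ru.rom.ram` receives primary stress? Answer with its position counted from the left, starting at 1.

7

Weights: 7 ru L, 8 rom L, 9 ram L.
The penult (syllable 8, rom) is light, so stress falls on the antepenult (syllable 7, ru).
Primary stress: syllable 7 → star.fi:l.rus.du.pe:.sal.ˈru.rom.ram.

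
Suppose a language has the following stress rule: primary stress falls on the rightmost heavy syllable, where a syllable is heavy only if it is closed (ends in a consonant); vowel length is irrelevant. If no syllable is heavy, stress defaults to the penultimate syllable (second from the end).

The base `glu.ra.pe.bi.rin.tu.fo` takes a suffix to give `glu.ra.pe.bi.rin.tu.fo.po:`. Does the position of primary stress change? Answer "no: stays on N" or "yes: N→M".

no: stays on 5

Base `glu.ra.pe.bi.rin.tu.fo` (7 syllables):
  Weights: 1 glu L, 2 ra L, 3 pe L, 4 bi L, 5 rin H, 6 tu L, 7 fo L.
  Heavy syllables in the domain: 5. The rightmost is syllable 5 (rin).
  → primary stress on syllable 5.
Suffixed `glu.ra.pe.bi.rin.tu.fo.po:` (8 syllables):
  Weights: 1 glu L, 2 ra L, 3 pe L, 4 bi L, 5 rin H, 6 tu L, 7 fo L, 8 po: L.
  Heavy syllables in the domain: 5. The rightmost is syllable 5 (rin).
  → primary stress on syllable 5.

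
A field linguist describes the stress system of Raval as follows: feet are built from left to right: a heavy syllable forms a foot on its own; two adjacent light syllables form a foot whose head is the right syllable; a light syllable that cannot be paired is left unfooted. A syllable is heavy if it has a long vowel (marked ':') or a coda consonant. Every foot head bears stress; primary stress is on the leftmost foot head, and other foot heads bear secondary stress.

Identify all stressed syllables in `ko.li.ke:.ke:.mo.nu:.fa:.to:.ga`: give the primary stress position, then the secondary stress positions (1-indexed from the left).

primary 2, secondary 3, 4, 6, 7, 8

Weights: 1 ko L, 2 li L, 3 ke: H, 4 ke: H, 5 mo L, 6 nu: H, 7 fa: H, 8 to: H, 9 ga L.
Parse left to right (heavy = foot alone; LL = one foot; stranded L unfooted): (ko.ˈli) (ˈke:) (ˈke:) mo (ˈnu:) (ˈfa:) (ˈto:) ga.
Foot heads: 2, 3, 4, 6, 7, 8.
Primary stress on the leftmost head = syllable 2.
Secondary stress on 3, 4, 6, 7, 8: ko.ˈli.ˌke:.ˌke:.mo.ˌnu:.ˌfa:.ˌto:.ga.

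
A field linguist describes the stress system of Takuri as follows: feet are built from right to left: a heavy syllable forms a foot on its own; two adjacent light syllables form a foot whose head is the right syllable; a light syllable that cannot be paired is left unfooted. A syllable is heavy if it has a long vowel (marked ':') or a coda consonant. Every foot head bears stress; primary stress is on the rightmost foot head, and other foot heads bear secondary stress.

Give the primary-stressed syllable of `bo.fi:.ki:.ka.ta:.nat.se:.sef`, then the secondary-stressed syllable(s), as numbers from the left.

primary 8, secondary 2, 3, 5, 6, 7

Weights: 1 bo L, 2 fi: H, 3 ki: H, 4 ka L, 5 ta: H, 6 nat H, 7 se: H, 8 sef H.
Parse right to left (heavy = foot alone; LL = one foot; stranded L unfooted): bo (ˈfi:) (ˈki:) ka (ˈta:) (ˈnat) (ˈse:) (ˈsef).
Foot heads: 2, 3, 5, 6, 7, 8.
Primary stress on the rightmost head = syllable 8.
Secondary stress on 2, 3, 5, 6, 7: bo.ˌfi:.ˌki:.ka.ˌta:.ˌnat.ˌse:.ˈsef.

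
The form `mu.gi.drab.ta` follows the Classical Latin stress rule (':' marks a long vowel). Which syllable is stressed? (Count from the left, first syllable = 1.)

Classical Latin: stress the penult if heavy (long vowel or closed), else the antepenult.
Weights: 2 gi L, 3 drab H, 4 ta L.
The penult (syllable 3, drab) is heavy, so it takes stress.
Stress on syllable 3: mu.gi.ˈdrab.ta.

3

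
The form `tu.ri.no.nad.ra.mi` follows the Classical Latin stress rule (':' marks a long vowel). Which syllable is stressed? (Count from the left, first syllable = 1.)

Classical Latin: stress the penult if heavy (long vowel or closed), else the antepenult.
Weights: 4 nad H, 5 ra L, 6 mi L.
The penult (syllable 5, ra) is light, so stress falls on the antepenult (syllable 4, nad).
Stress on syllable 4: tu.ri.no.ˈnad.ra.mi.

4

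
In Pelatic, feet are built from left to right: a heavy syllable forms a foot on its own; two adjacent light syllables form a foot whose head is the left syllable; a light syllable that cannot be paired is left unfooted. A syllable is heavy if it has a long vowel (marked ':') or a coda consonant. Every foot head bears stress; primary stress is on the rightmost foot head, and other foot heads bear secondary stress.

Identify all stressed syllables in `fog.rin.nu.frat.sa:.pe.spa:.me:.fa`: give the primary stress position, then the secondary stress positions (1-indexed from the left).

Weights: 1 fog H, 2 rin H, 3 nu L, 4 frat H, 5 sa: H, 6 pe L, 7 spa: H, 8 me: H, 9 fa L.
Parse left to right (heavy = foot alone; LL = one foot; stranded L unfooted): (ˈfog) (ˈrin) nu (ˈfrat) (ˈsa:) pe (ˈspa:) (ˈme:) fa.
Foot heads: 1, 2, 4, 5, 7, 8.
Primary stress on the rightmost head = syllable 8.
Secondary stress on 1, 2, 4, 5, 7: ˌfog.ˌrin.nu.ˌfrat.ˌsa:.pe.ˌspa:.ˈme:.fa.

primary 8, secondary 1, 2, 4, 5, 7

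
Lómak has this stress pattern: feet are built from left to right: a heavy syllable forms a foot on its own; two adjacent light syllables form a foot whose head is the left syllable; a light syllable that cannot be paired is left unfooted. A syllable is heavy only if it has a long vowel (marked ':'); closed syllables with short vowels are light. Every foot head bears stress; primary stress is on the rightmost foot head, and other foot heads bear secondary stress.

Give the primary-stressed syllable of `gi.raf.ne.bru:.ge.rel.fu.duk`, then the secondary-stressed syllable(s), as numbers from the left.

primary 7, secondary 1, 4, 5

Weights: 1 gi L, 2 raf L, 3 ne L, 4 bru: H, 5 ge L, 6 rel L, 7 fu L, 8 duk L.
Parse left to right (heavy = foot alone; LL = one foot; stranded L unfooted): (ˈgi.raf) ne (ˈbru:) (ˈge.rel) (ˈfu.duk).
Foot heads: 1, 4, 5, 7.
Primary stress on the rightmost head = syllable 7.
Secondary stress on 1, 4, 5: ˌgi.raf.ne.ˌbru:.ˌge.rel.ˈfu.duk.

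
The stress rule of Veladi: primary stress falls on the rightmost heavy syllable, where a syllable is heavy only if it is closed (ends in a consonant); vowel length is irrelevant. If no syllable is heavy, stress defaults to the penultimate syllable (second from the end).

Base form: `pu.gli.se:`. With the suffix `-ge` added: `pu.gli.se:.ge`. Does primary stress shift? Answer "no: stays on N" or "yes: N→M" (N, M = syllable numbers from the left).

yes: 2→3

Base `pu.gli.se:` (3 syllables):
  Weights: 1 pu L, 2 gli L, 3 se: L.
  No heavy syllable in the domain; default to the penultimate syllable (second from the end) = syllable 2.
  → primary stress on syllable 2.
Suffixed `pu.gli.se:.ge` (4 syllables):
  Weights: 1 pu L, 2 gli L, 3 se: L, 4 ge L.
  No heavy syllable in the domain; default to the penultimate syllable (second from the end) = syllable 3.
  → primary stress on syllable 3.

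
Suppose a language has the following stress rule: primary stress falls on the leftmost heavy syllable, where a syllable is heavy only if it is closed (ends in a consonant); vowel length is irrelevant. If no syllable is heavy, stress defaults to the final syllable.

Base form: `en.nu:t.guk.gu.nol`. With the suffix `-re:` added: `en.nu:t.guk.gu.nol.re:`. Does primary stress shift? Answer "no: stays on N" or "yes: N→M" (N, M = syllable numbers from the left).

Base `en.nu:t.guk.gu.nol` (5 syllables):
  Weights: 1 en H, 2 nu:t H, 3 guk H, 4 gu L, 5 nol H.
  Heavy syllables in the domain: 1, 2, 3, 5. The leftmost is syllable 1 (en).
  → primary stress on syllable 1.
Suffixed `en.nu:t.guk.gu.nol.re:` (6 syllables):
  Weights: 1 en H, 2 nu:t H, 3 guk H, 4 gu L, 5 nol H, 6 re: L.
  Heavy syllables in the domain: 1, 2, 3, 5. The leftmost is syllable 1 (en).
  → primary stress on syllable 1.

no: stays on 1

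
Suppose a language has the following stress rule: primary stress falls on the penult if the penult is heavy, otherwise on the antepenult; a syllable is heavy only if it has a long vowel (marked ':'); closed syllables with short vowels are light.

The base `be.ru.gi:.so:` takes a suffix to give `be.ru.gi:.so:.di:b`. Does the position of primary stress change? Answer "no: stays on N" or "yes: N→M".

Base `be.ru.gi:.so:` (4 syllables):
  Weights: 2 ru L, 3 gi: H, 4 so: H.
  The penult (syllable 3, gi:) is heavy, so it takes stress.
  → primary stress on syllable 3.
Suffixed `be.ru.gi:.so:.di:b` (5 syllables):
  Weights: 3 gi: H, 4 so: H, 5 di:b H.
  The penult (syllable 4, so:) is heavy, so it takes stress.
  → primary stress on syllable 4.

yes: 3→4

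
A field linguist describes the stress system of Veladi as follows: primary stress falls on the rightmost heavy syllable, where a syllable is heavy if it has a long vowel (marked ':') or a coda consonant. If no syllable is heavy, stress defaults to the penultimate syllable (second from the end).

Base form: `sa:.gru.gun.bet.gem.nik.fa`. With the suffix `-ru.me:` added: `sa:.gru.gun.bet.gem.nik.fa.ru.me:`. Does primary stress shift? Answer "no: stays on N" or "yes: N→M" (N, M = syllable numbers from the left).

Base `sa:.gru.gun.bet.gem.nik.fa` (7 syllables):
  Weights: 1 sa: H, 2 gru L, 3 gun H, 4 bet H, 5 gem H, 6 nik H, 7 fa L.
  Heavy syllables in the domain: 1, 3, 4, 5, 6. The rightmost is syllable 6 (nik).
  → primary stress on syllable 6.
Suffixed `sa:.gru.gun.bet.gem.nik.fa.ru.me:` (9 syllables):
  Weights: 1 sa: H, 2 gru L, 3 gun H, 4 bet H, 5 gem H, 6 nik H, 7 fa L, 8 ru L, 9 me: H.
  Heavy syllables in the domain: 1, 3, 4, 5, 6, 9. The rightmost is syllable 9 (me:).
  → primary stress on syllable 9.

yes: 6→9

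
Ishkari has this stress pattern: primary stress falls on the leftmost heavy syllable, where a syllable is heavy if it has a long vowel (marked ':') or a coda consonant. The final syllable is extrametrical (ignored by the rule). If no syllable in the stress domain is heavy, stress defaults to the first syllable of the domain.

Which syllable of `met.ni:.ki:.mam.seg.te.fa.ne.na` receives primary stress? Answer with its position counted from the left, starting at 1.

The final syllable (9, na) is extrametrical; the stress domain is syllables 1–8.
Weights: 1 met H, 2 ni: H, 3 ki: H, 4 mam H, 5 seg H, 6 te L, 7 fa L, 8 ne L.
Heavy syllables in the domain: 1, 2, 3, 4, 5. The leftmost is syllable 1 (met).
Primary stress: syllable 1 → ˈmet.ni:.ki:.mam.seg.te.fa.ne.na.

1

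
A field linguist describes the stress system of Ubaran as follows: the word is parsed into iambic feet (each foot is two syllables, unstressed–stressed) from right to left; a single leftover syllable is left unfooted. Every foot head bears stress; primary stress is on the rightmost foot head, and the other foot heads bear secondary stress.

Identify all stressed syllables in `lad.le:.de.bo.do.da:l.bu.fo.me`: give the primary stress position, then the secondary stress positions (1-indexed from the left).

Parse right to left into iambic (σˈσ) feet: lad (le:.ˈde) (bo.ˈdo) (da:l.ˈbu) (fo.ˈme). Syllable 1 is left unfooted.
Foot heads (stressed positions): 3, 5, 7, 9.
End Rule Rightmost: primary stress on the rightmost head = syllable 9.
Secondary stress on 3, 5, 7: lad.le:.ˌde.bo.ˌdo.da:l.ˌbu.fo.ˈme.

primary 9, secondary 3, 5, 7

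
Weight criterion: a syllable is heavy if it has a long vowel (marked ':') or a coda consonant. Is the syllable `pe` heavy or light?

`pe`: short vowel, open (no coda). Short vowel, open → light.

light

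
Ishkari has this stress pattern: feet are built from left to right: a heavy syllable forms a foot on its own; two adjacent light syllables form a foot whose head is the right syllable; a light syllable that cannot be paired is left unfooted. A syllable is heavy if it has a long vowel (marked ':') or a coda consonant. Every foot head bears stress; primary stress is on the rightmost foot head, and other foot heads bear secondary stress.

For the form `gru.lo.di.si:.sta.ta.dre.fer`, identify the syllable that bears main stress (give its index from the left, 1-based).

Weights: 1 gru L, 2 lo L, 3 di L, 4 si: H, 5 sta L, 6 ta L, 7 dre L, 8 fer H.
Parse left to right (heavy = foot alone; LL = one foot; stranded L unfooted): (gru.ˈlo) di (ˈsi:) (sta.ˈta) dre (ˈfer).
Foot heads: 2, 4, 6, 8.
Primary stress on the rightmost head = syllable 8.
Primary stress: syllable 8 → gru.lo.di.si:.sta.ta.dre.ˈfer.

8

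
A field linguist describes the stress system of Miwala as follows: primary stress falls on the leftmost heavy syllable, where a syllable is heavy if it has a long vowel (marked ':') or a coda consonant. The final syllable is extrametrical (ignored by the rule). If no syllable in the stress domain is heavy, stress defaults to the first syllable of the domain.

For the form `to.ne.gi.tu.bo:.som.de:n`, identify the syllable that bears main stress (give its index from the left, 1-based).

The final syllable (7, de:n) is extrametrical; the stress domain is syllables 1–6.
Weights: 1 to L, 2 ne L, 3 gi L, 4 tu L, 5 bo: H, 6 som H.
Heavy syllables in the domain: 5, 6. The leftmost is syllable 5 (bo:).
Primary stress: syllable 5 → to.ne.gi.tu.ˈbo:.som.de:n.

5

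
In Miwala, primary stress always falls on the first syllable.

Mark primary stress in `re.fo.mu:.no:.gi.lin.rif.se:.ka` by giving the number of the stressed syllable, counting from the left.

1

The word has 9 syllables; the first syllable is syllable 1 (re).
Primary stress: syllable 1 → ˈre.fo.mu:.no:.gi.lin.rif.se:.ka.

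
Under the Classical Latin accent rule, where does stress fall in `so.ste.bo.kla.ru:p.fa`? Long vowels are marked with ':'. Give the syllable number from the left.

5

Classical Latin: stress the penult if heavy (long vowel or closed), else the antepenult.
Weights: 4 kla L, 5 ru:p H, 6 fa L.
The penult (syllable 5, ru:p) is heavy, so it takes stress.
Stress on syllable 5: so.ste.bo.kla.ˈru:p.fa.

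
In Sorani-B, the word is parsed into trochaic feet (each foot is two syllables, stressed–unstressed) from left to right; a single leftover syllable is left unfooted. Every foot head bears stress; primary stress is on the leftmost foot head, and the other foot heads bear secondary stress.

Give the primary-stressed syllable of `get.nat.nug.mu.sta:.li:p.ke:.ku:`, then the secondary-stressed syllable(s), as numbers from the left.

primary 1, secondary 3, 5, 7

Parse left to right into trochaic (ˈσσ) feet: (ˈget.nat) (ˈnug.mu) (ˈsta:.li:p) (ˈke:.ku:).
Foot heads (stressed positions): 1, 3, 5, 7.
End Rule Leftmost: primary stress on the leftmost head = syllable 1.
Secondary stress on 3, 5, 7: ˈget.nat.ˌnug.mu.ˌsta:.li:p.ˌke:.ku:.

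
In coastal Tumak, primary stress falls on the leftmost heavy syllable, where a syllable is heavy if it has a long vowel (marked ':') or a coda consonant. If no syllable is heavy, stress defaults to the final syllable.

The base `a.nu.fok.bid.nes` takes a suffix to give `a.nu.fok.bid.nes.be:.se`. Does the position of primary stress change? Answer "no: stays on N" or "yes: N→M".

no: stays on 3

Base `a.nu.fok.bid.nes` (5 syllables):
  Weights: 1 a L, 2 nu L, 3 fok H, 4 bid H, 5 nes H.
  Heavy syllables in the domain: 3, 4, 5. The leftmost is syllable 3 (fok).
  → primary stress on syllable 3.
Suffixed `a.nu.fok.bid.nes.be:.se` (7 syllables):
  Weights: 1 a L, 2 nu L, 3 fok H, 4 bid H, 5 nes H, 6 be: H, 7 se L.
  Heavy syllables in the domain: 3, 4, 5, 6. The leftmost is syllable 3 (fok).
  → primary stress on syllable 3.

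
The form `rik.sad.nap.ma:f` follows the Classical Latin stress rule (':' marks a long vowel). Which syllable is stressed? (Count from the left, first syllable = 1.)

Classical Latin: stress the penult if heavy (long vowel or closed), else the antepenult.
Weights: 2 sad H, 3 nap H, 4 ma:f H.
The penult (syllable 3, nap) is heavy, so it takes stress.
Stress on syllable 3: rik.sad.ˈnap.ma:f.

3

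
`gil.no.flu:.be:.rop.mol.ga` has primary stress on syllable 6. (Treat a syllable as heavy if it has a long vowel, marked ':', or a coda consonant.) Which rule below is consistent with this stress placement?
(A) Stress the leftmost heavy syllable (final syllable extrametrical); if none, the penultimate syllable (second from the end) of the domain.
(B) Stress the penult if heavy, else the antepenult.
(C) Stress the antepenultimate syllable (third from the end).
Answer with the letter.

B

Rule A → syllable 1 (observed: 6).
Rule B → syllable 6 ✓.
Rule C → syllable 5 (observed: 6).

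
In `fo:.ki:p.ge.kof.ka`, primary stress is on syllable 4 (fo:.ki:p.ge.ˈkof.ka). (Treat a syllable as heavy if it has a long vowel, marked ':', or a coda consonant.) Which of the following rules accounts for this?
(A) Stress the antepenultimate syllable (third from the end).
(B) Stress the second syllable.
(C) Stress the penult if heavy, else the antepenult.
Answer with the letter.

C

Rule A → syllable 3 (observed: 4).
Rule B → syllable 2 (observed: 4).
Rule C → syllable 4 ✓.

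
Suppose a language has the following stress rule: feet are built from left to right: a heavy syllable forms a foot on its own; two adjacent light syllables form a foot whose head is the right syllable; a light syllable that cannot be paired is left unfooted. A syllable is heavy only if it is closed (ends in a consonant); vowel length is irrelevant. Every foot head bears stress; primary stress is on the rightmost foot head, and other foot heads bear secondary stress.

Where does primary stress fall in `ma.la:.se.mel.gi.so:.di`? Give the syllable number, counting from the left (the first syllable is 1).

Weights: 1 ma L, 2 la: L, 3 se L, 4 mel H, 5 gi L, 6 so: L, 7 di L.
Parse left to right (heavy = foot alone; LL = one foot; stranded L unfooted): (ma.ˈla:) se (ˈmel) (gi.ˈso:) di.
Foot heads: 2, 4, 6.
Primary stress on the rightmost head = syllable 6.
Primary stress: syllable 6 → ma.la:.se.mel.gi.ˈso:.di.

6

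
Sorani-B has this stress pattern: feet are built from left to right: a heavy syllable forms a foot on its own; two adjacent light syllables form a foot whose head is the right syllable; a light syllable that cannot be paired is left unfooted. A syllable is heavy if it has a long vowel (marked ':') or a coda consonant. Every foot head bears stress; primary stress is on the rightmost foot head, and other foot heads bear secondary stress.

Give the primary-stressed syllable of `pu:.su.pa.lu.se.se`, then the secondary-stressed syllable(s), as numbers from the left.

primary 5, secondary 1, 3

Weights: 1 pu: H, 2 su L, 3 pa L, 4 lu L, 5 se L, 6 se L.
Parse left to right (heavy = foot alone; LL = one foot; stranded L unfooted): (ˈpu:) (su.ˈpa) (lu.ˈse) se.
Foot heads: 1, 3, 5.
Primary stress on the rightmost head = syllable 5.
Secondary stress on 1, 3: ˌpu:.su.ˌpa.lu.ˈse.se.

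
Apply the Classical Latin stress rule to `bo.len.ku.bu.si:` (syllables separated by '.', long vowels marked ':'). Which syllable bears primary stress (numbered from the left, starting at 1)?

3

Classical Latin: stress the penult if heavy (long vowel or closed), else the antepenult.
Weights: 3 ku L, 4 bu L, 5 si: H.
The penult (syllable 4, bu) is light, so stress falls on the antepenult (syllable 3, ku).
Stress on syllable 3: bo.len.ˈku.bu.si:.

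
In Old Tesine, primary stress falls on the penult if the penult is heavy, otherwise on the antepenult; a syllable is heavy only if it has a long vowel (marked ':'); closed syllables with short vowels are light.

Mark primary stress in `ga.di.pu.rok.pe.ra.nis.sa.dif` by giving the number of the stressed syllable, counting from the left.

Weights: 7 nis L, 8 sa L, 9 dif L.
The penult (syllable 8, sa) is light, so stress falls on the antepenult (syllable 7, nis).
Primary stress: syllable 7 → ga.di.pu.rok.pe.ra.ˈnis.sa.dif.

7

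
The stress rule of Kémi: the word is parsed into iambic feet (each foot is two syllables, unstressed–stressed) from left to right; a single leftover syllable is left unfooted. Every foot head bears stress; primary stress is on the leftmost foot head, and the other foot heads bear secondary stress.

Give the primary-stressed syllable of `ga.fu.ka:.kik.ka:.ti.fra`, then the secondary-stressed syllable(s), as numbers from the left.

Parse left to right into iambic (σˈσ) feet: (ga.ˈfu) (ka:.ˈkik) (ka:.ˈti) fra. Syllable 7 is left unfooted.
Foot heads (stressed positions): 2, 4, 6.
End Rule Leftmost: primary stress on the leftmost head = syllable 2.
Secondary stress on 4, 6: ga.ˈfu.ka:.ˌkik.ka:.ˌti.fra.

primary 2, secondary 4, 6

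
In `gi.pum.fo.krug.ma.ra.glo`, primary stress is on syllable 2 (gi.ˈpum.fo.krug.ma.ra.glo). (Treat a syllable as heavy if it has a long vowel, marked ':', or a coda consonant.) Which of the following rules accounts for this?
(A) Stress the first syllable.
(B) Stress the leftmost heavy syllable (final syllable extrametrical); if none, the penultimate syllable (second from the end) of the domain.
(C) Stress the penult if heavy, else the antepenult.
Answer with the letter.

Rule A → syllable 1 (observed: 2).
Rule B → syllable 2 ✓.
Rule C → syllable 5 (observed: 2).

B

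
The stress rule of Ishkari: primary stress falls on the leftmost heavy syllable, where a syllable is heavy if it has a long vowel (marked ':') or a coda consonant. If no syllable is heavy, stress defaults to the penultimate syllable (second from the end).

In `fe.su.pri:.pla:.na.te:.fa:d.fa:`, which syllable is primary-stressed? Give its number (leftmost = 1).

Weights: 1 fe L, 2 su L, 3 pri: H, 4 pla: H, 5 na L, 6 te: H, 7 fa:d H, 8 fa: H.
Heavy syllables in the domain: 3, 4, 6, 7, 8. The leftmost is syllable 3 (pri:).
Primary stress: syllable 3 → fe.su.ˈpri:.pla:.na.te:.fa:d.fa:.

3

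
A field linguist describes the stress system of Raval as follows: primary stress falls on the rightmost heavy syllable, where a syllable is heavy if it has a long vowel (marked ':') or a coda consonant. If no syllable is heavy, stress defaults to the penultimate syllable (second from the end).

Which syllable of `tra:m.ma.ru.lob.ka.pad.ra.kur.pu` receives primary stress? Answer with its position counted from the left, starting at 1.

8

Weights: 1 tra:m H, 2 ma L, 3 ru L, 4 lob H, 5 ka L, 6 pad H, 7 ra L, 8 kur H, 9 pu L.
Heavy syllables in the domain: 1, 4, 6, 8. The rightmost is syllable 8 (kur).
Primary stress: syllable 8 → tra:m.ma.ru.lob.ka.pad.ra.ˈkur.pu.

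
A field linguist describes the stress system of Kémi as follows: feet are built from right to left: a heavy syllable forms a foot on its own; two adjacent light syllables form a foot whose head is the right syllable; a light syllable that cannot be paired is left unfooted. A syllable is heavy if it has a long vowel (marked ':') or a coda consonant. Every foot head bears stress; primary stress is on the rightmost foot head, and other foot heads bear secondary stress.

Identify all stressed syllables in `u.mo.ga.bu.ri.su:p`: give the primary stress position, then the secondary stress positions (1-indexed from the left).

primary 6, secondary 3, 5

Weights: 1 u L, 2 mo L, 3 ga L, 4 bu L, 5 ri L, 6 su:p H.
Parse right to left (heavy = foot alone; LL = one foot; stranded L unfooted): u (mo.ˈga) (bu.ˈri) (ˈsu:p).
Foot heads: 3, 5, 6.
Primary stress on the rightmost head = syllable 6.
Secondary stress on 3, 5: u.mo.ˌga.bu.ˌri.ˈsu:p.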